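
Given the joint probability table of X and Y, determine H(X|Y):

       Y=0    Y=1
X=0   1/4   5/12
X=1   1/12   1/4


H(X|Y) = Σ_y p(y) H(X|Y=y)
  p(Y=0) = 1/3, H(X|Y=0) = 0.8113
  p(Y=1) = 2/3, H(X|Y=1) = 0.9544
H(X|Y) = 0.3333×0.8113 + 0.6667×0.9544 = 0.9067 bits


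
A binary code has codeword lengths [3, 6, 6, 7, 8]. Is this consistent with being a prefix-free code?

Kraft inequality: Σ 2^(-l_i) ≤ 1 for prefix-free code
Calculating: 2^(-3) + 2^(-6) + 2^(-6) + 2^(-7) + 2^(-8)
= 0.125 + 0.015625 + 0.015625 + 0.0078125 + 0.00390625
= 0.1680
Since 0.1680 ≤ 1, prefix-free code exists


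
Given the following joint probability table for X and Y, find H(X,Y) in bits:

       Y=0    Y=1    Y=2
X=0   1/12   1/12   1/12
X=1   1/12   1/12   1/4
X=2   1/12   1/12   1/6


H(X,Y) = -Σ p(x,y) log₂ p(x,y)
  p(0,0)=1/12: -0.0833 × log₂(0.0833) = 0.2987
  p(0,1)=1/12: -0.0833 × log₂(0.0833) = 0.2987
  p(0,2)=1/12: -0.0833 × log₂(0.0833) = 0.2987
  p(1,0)=1/12: -0.0833 × log₂(0.0833) = 0.2987
  p(1,1)=1/12: -0.0833 × log₂(0.0833) = 0.2987
  p(1,2)=1/4: -0.2500 × log₂(0.2500) = 0.5000
  p(2,0)=1/12: -0.0833 × log₂(0.0833) = 0.2987
  p(2,1)=1/12: -0.0833 × log₂(0.0833) = 0.2987
  p(2,2)=1/6: -0.1667 × log₂(0.1667) = 0.4308
H(X,Y) = 3.0221 bits


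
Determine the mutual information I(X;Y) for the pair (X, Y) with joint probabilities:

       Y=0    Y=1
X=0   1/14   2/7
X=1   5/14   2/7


H(X) = 0.9403, H(Y) = 0.9852, H(X,Y) = 1.8352
I(X;Y) = H(X) + H(Y) - H(X,Y) = 0.0903 bits


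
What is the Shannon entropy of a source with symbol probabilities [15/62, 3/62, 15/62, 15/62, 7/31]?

H(X) = -Σ p(x) log₂ p(x)
  -15/62 × log₂(15/62) = 0.4953
  -3/62 × log₂(3/62) = 0.2114
  -15/62 × log₂(15/62) = 0.4953
  -15/62 × log₂(15/62) = 0.4953
  -7/31 × log₂(7/31) = 0.4848
H(X) = 2.1821 bits


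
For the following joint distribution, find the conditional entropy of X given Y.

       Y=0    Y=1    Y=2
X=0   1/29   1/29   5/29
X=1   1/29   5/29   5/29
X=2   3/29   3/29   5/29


H(X|Y) = Σ_y p(y) H(X|Y=y)
  p(Y=0) = 5/29, H(X|Y=0) = 1.3710
  p(Y=1) = 9/29, H(X|Y=1) = 1.3516
  p(Y=2) = 15/29, H(X|Y=2) = 1.5850
H(X|Y) = 0.1724×1.3710 + 0.3103×1.3516 + 0.5172×1.5850 = 1.4757 bits


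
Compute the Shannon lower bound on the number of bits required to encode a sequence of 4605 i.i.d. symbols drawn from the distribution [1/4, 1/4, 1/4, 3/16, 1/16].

Entropy H = 2.2028 bits/symbol
Minimum bits = H × n = 2.2028 × 4605
= 10143.98 bits


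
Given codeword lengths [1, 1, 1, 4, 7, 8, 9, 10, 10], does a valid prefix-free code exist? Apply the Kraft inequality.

Kraft inequality: Σ 2^(-l_i) ≤ 1 for prefix-free code
Calculating: 2^(-1) + 2^(-1) + 2^(-1) + 2^(-4) + 2^(-7) + 2^(-8) + 2^(-9) + 2^(-10) + 2^(-10)
= 0.5 + 0.5 + 0.5 + 0.0625 + 0.0078125 + 0.00390625 + 0.001953125 + 0.0009765625 + 0.0009765625
= 1.5781
Since 1.5781 > 1, prefix-free code does not exist


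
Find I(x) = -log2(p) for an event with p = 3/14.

Information content I(x) = -log₂(p(x))
I = -log₂(3/14) = -log₂(0.2143)
I = 2.2224 bits


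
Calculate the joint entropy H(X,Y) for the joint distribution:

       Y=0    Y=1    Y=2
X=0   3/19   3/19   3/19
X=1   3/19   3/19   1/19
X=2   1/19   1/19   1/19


H(X,Y) = -Σ p(x,y) log₂ p(x,y)
  p(0,0)=3/19: -0.1579 × log₂(0.1579) = 0.4205
  p(0,1)=3/19: -0.1579 × log₂(0.1579) = 0.4205
  p(0,2)=3/19: -0.1579 × log₂(0.1579) = 0.4205
  p(1,0)=3/19: -0.1579 × log₂(0.1579) = 0.4205
  p(1,1)=3/19: -0.1579 × log₂(0.1579) = 0.4205
  p(1,2)=1/19: -0.0526 × log₂(0.0526) = 0.2236
  p(2,0)=1/19: -0.0526 × log₂(0.0526) = 0.2236
  p(2,1)=1/19: -0.0526 × log₂(0.0526) = 0.2236
  p(2,2)=1/19: -0.0526 × log₂(0.0526) = 0.2236
H(X,Y) = 2.9966 bits


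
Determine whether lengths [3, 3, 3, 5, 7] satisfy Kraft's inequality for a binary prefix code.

Kraft inequality: Σ 2^(-l_i) ≤ 1 for prefix-free code
Calculating: 2^(-3) + 2^(-3) + 2^(-3) + 2^(-5) + 2^(-7)
= 0.125 + 0.125 + 0.125 + 0.03125 + 0.0078125
= 0.4141
Since 0.4141 ≤ 1, prefix-free code exists


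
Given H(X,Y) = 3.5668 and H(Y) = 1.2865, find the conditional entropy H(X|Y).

Chain rule: H(X,Y) = H(X|Y) + H(Y)
H(X|Y) = H(X,Y) - H(Y) = 3.5668 - 1.2865 = 2.2803 bits


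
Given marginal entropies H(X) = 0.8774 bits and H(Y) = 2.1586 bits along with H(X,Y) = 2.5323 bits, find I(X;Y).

I(X;Y) = H(X) + H(Y) - H(X,Y)
I(X;Y) = 0.8774 + 2.1586 - 2.5323 = 0.5037 bits


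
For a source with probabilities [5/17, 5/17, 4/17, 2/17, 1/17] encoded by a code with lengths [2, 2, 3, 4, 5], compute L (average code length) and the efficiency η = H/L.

Average length L = Σ p_i × l_i = 2.6471 bits
Entropy H = 2.1334 bits
Efficiency η = H/L × 100% = 80.59%


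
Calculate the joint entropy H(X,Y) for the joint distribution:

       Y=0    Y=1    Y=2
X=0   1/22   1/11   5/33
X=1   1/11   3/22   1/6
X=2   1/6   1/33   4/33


H(X,Y) = -Σ p(x,y) log₂ p(x,y)
  p(0,0)=1/22: -0.0455 × log₂(0.0455) = 0.2027
  p(0,1)=1/11: -0.0909 × log₂(0.0909) = 0.3145
  p(0,2)=5/33: -0.1515 × log₂(0.1515) = 0.4125
  p(1,0)=1/11: -0.0909 × log₂(0.0909) = 0.3145
  p(1,1)=3/22: -0.1364 × log₂(0.1364) = 0.3920
  p(1,2)=1/6: -0.1667 × log₂(0.1667) = 0.4308
  p(2,0)=1/6: -0.1667 × log₂(0.1667) = 0.4308
  p(2,1)=1/33: -0.0303 × log₂(0.0303) = 0.1529
  p(2,2)=4/33: -0.1212 × log₂(0.1212) = 0.3690
H(X,Y) = 3.0197 bits


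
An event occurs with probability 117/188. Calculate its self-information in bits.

Information content I(x) = -log₂(p(x))
I = -log₂(117/188) = -log₂(0.6223)
I = 0.6842 bits


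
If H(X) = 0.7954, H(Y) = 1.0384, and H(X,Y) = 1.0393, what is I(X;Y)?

I(X;Y) = H(X) + H(Y) - H(X,Y)
I(X;Y) = 0.7954 + 1.0384 - 1.0393 = 0.7945 bits


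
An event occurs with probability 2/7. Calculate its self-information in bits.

Information content I(x) = -log₂(p(x))
I = -log₂(2/7) = -log₂(0.2857)
I = 1.8074 bits


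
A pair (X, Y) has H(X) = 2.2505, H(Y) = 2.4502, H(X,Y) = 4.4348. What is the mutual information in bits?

I(X;Y) = H(X) + H(Y) - H(X,Y)
I(X;Y) = 2.2505 + 2.4502 - 4.4348 = 0.2659 bits


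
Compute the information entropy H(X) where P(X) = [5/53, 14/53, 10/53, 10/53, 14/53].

H(X) = -Σ p(x) log₂ p(x)
  -5/53 × log₂(5/53) = 0.3213
  -14/53 × log₂(14/53) = 0.5073
  -10/53 × log₂(10/53) = 0.4540
  -10/53 × log₂(10/53) = 0.4540
  -14/53 × log₂(14/53) = 0.5073
H(X) = 2.2439 bits


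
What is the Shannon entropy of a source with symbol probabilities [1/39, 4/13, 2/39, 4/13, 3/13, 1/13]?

H(X) = -Σ p(x) log₂ p(x)
  -1/39 × log₂(1/39) = 0.1355
  -4/13 × log₂(4/13) = 0.5232
  -2/39 × log₂(2/39) = 0.2198
  -4/13 × log₂(4/13) = 0.5232
  -3/13 × log₂(3/13) = 0.4882
  -1/13 × log₂(1/13) = 0.2846
H(X) = 2.1745 bits


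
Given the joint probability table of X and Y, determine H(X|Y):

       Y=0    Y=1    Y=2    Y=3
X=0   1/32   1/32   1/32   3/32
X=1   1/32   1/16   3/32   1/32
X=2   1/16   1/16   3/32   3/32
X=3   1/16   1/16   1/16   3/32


H(X|Y) = Σ_y p(y) H(X|Y=y)
  p(Y=0) = 3/16, H(X|Y=0) = 1.9183
  p(Y=1) = 7/32, H(X|Y=1) = 1.9502
  p(Y=2) = 9/32, H(X|Y=2) = 1.8911
  p(Y=3) = 5/16, H(X|Y=3) = 1.8955
H(X|Y) = 0.1875×1.9183 + 0.2188×1.9502 + 0.2812×1.8911 + 0.3125×1.8955 = 1.9105 bits


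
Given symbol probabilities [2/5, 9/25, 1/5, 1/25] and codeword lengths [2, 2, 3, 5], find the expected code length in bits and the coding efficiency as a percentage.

Average length L = Σ p_i × l_i = 2.3200 bits
Entropy H = 1.7095 bits
Efficiency η = H/L × 100% = 73.69%


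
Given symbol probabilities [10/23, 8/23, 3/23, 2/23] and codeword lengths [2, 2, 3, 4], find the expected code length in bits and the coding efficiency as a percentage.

Average length L = Σ p_i × l_i = 2.3043 bits
Entropy H = 1.7421 bits
Efficiency η = H/L × 100% = 75.60%


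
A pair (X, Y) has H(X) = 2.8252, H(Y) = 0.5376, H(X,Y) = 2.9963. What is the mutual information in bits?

I(X;Y) = H(X) + H(Y) - H(X,Y)
I(X;Y) = 2.8252 + 0.5376 - 2.9963 = 0.3665 bits


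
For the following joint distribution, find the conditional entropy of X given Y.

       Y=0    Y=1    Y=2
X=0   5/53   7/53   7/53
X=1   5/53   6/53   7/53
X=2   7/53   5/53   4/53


H(X|Y) = Σ_y p(y) H(X|Y=y)
  p(Y=0) = 17/53, H(X|Y=0) = 1.5657
  p(Y=1) = 18/53, H(X|Y=1) = 1.5715
  p(Y=2) = 18/53, H(X|Y=2) = 1.5420
H(X|Y) = 0.3208×1.5657 + 0.3396×1.5715 + 0.3396×1.5420 = 1.5596 bits


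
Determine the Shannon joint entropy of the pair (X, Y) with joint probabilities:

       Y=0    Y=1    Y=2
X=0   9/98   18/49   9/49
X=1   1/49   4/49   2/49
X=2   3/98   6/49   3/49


H(X,Y) = -Σ p(x,y) log₂ p(x,y)
  p(0,0)=9/98: -0.0918 × log₂(0.0918) = 0.3164
  p(0,1)=18/49: -0.3673 × log₂(0.3673) = 0.5307
  p(0,2)=9/49: -0.1837 × log₂(0.1837) = 0.4490
  p(1,0)=1/49: -0.0204 × log₂(0.0204) = 0.1146
  p(1,1)=4/49: -0.0816 × log₂(0.0816) = 0.2951
  p(1,2)=2/49: -0.0408 × log₂(0.0408) = 0.1884
  p(2,0)=3/98: -0.0306 × log₂(0.0306) = 0.1540
  p(2,1)=6/49: -0.1224 × log₂(0.1224) = 0.3710
  p(2,2)=3/49: -0.0612 × log₂(0.0612) = 0.2467
H(X,Y) = 2.6658 bits


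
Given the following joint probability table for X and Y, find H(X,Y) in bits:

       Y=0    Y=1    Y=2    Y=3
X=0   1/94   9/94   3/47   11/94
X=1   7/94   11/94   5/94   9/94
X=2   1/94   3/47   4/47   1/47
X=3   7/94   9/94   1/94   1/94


H(X,Y) = -Σ p(x,y) log₂ p(x,y)
  p(0,0)=1/94: -0.0106 × log₂(0.0106) = 0.0697
  p(0,1)=9/94: -0.0957 × log₂(0.0957) = 0.3241
  p(0,2)=3/47: -0.0638 × log₂(0.0638) = 0.2534
  p(0,3)=11/94: -0.1170 × log₂(0.1170) = 0.3622
  p(1,0)=7/94: -0.0745 × log₂(0.0745) = 0.2790
  p(1,1)=11/94: -0.1170 × log₂(0.1170) = 0.3622
  p(1,2)=5/94: -0.0532 × log₂(0.0532) = 0.2251
  p(1,3)=9/94: -0.0957 × log₂(0.0957) = 0.3241
  p(2,0)=1/94: -0.0106 × log₂(0.0106) = 0.0697
  p(2,1)=3/47: -0.0638 × log₂(0.0638) = 0.2534
  p(2,2)=4/47: -0.0851 × log₂(0.0851) = 0.3025
  p(2,3)=1/47: -0.0213 × log₂(0.0213) = 0.1182
  p(3,0)=7/94: -0.0745 × log₂(0.0745) = 0.2790
  p(3,1)=9/94: -0.0957 × log₂(0.0957) = 0.3241
  p(3,2)=1/94: -0.0106 × log₂(0.0106) = 0.0697
  p(3,3)=1/94: -0.0106 × log₂(0.0106) = 0.0697
H(X,Y) = 3.6862 bits


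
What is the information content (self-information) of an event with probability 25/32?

Information content I(x) = -log₂(p(x))
I = -log₂(25/32) = -log₂(0.7812)
I = 0.3561 bits


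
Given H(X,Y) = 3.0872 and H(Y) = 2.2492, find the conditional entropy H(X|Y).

Chain rule: H(X,Y) = H(X|Y) + H(Y)
H(X|Y) = H(X,Y) - H(Y) = 3.0872 - 2.2492 = 0.838 bits


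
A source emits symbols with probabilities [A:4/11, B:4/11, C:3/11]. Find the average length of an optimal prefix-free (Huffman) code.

Huffman tree construction:
Combine smallest probabilities repeatedly
Resulting codes:
  A: 11 (length 2)
  B: 0 (length 1)
  C: 10 (length 2)
Average length = Σ p(s) × length(s) = 1.6364 bits


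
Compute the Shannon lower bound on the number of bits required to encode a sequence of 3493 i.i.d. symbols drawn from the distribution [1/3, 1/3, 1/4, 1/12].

Entropy H = 1.8554 bits/symbol
Minimum bits = H × n = 1.8554 × 3493
= 6480.87 bits


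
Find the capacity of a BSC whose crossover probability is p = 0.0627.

For BSC with error probability p:
C = 1 - H(p) where H(p) is binary entropy
H(0.0627) = -0.0627 × log₂(0.0627) - 0.9373 × log₂(0.9373)
H(p) = 0.3381
C = 1 - 0.3381 = 0.6619 bits/use


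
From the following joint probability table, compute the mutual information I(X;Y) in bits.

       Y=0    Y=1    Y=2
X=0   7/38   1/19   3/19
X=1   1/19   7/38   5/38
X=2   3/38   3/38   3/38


H(X) = 1.5523, H(Y) = 1.5810, H(X,Y) = 3.0193
I(X;Y) = H(X) + H(Y) - H(X,Y) = 0.1140 bits


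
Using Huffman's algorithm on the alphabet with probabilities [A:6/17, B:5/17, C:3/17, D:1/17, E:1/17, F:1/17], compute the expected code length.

Huffman tree construction:
Combine smallest probabilities repeatedly
Resulting codes:
  A: 11 (length 2)
  B: 10 (length 2)
  C: 00 (length 2)
  D: 0110 (length 4)
  E: 0111 (length 4)
  F: 010 (length 3)
Average length = Σ p(s) × length(s) = 2.2941 bits


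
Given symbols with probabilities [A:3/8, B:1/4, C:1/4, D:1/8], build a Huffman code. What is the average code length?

Huffman tree construction:
Combine smallest probabilities repeatedly
Resulting codes:
  A: 11 (length 2)
  B: 01 (length 2)
  C: 10 (length 2)
  D: 00 (length 2)
Average length = Σ p(s) × length(s) = 2.0000 bits


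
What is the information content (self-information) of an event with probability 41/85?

Information content I(x) = -log₂(p(x))
I = -log₂(41/85) = -log₂(0.4824)
I = 1.0518 bits


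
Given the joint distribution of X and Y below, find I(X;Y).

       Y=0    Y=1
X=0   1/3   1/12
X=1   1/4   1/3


H(X) = 0.9799, H(Y) = 0.9799, H(X,Y) = 1.8554
I(X;Y) = H(X) + H(Y) - H(X,Y) = 0.1043 bits


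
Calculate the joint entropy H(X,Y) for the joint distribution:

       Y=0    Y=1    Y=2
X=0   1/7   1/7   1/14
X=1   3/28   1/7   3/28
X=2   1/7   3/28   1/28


H(X,Y) = -Σ p(x,y) log₂ p(x,y)
  p(0,0)=1/7: -0.1429 × log₂(0.1429) = 0.4011
  p(0,1)=1/7: -0.1429 × log₂(0.1429) = 0.4011
  p(0,2)=1/14: -0.0714 × log₂(0.0714) = 0.2720
  p(1,0)=3/28: -0.1071 × log₂(0.1071) = 0.3453
  p(1,1)=1/7: -0.1429 × log₂(0.1429) = 0.4011
  p(1,2)=3/28: -0.1071 × log₂(0.1071) = 0.3453
  p(2,0)=1/7: -0.1429 × log₂(0.1429) = 0.4011
  p(2,1)=3/28: -0.1071 × log₂(0.1071) = 0.3453
  p(2,2)=1/28: -0.0357 × log₂(0.0357) = 0.1717
H(X,Y) = 3.0836 bits


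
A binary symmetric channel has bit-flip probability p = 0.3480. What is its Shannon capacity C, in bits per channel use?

For BSC with error probability p:
C = 1 - H(p) where H(p) is binary entropy
H(0.3480) = -0.3480 × log₂(0.3480) - 0.6520 × log₂(0.6520)
H(p) = 0.9323
C = 1 - 0.9323 = 0.0677 bits/use


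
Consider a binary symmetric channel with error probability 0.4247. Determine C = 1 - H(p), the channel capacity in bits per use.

For BSC with error probability p:
C = 1 - H(p) where H(p) is binary entropy
H(0.4247) = -0.4247 × log₂(0.4247) - 0.5753 × log₂(0.5753)
H(p) = 0.9836
C = 1 - 0.9836 = 0.0164 bits/use


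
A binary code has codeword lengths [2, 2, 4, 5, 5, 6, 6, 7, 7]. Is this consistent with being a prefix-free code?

Kraft inequality: Σ 2^(-l_i) ≤ 1 for prefix-free code
Calculating: 2^(-2) + 2^(-2) + 2^(-4) + 2^(-5) + 2^(-5) + 2^(-6) + 2^(-6) + 2^(-7) + 2^(-7)
= 0.25 + 0.25 + 0.0625 + 0.03125 + 0.03125 + 0.015625 + 0.015625 + 0.0078125 + 0.0078125
= 0.6719
Since 0.6719 ≤ 1, prefix-free code exists


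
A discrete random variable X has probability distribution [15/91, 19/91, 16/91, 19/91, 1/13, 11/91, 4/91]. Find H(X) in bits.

H(X) = -Σ p(x) log₂ p(x)
  -15/91 × log₂(15/91) = 0.4287
  -19/91 × log₂(19/91) = 0.4718
  -16/91 × log₂(16/91) = 0.4409
  -19/91 × log₂(19/91) = 0.4718
  -1/13 × log₂(1/13) = 0.2846
  -11/91 × log₂(11/91) = 0.3685
  -4/91 × log₂(4/91) = 0.1981
H(X) = 2.6646 bits


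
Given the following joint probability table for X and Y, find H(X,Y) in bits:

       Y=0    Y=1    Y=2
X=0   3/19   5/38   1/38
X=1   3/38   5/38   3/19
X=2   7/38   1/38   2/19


H(X,Y) = -Σ p(x,y) log₂ p(x,y)
  p(0,0)=3/19: -0.1579 × log₂(0.1579) = 0.4205
  p(0,1)=5/38: -0.1316 × log₂(0.1316) = 0.3850
  p(0,2)=1/38: -0.0263 × log₂(0.0263) = 0.1381
  p(1,0)=3/38: -0.0789 × log₂(0.0789) = 0.2892
  p(1,1)=5/38: -0.1316 × log₂(0.1316) = 0.3850
  p(1,2)=3/19: -0.1579 × log₂(0.1579) = 0.4205
  p(2,0)=7/38: -0.1842 × log₂(0.1842) = 0.4496
  p(2,1)=1/38: -0.0263 × log₂(0.0263) = 0.1381
  p(2,2)=2/19: -0.1053 × log₂(0.1053) = 0.3419
H(X,Y) = 2.9678 bits


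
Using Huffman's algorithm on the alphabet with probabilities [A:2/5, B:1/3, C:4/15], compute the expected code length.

Huffman tree construction:
Combine smallest probabilities repeatedly
Resulting codes:
  A: 0 (length 1)
  B: 11 (length 2)
  C: 10 (length 2)
Average length = Σ p(s) × length(s) = 1.6000 bits


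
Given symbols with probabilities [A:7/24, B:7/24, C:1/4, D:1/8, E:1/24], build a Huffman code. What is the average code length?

Huffman tree construction:
Combine smallest probabilities repeatedly
Resulting codes:
  A: 10 (length 2)
  B: 11 (length 2)
  C: 01 (length 2)
  D: 001 (length 3)
  E: 000 (length 3)
Average length = Σ p(s) × length(s) = 2.1667 bits


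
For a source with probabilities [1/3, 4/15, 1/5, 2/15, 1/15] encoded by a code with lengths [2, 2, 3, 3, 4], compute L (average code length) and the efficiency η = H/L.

Average length L = Σ p_i × l_i = 2.4667 bits
Entropy H = 2.1493 bits
Efficiency η = H/L × 100% = 87.13%


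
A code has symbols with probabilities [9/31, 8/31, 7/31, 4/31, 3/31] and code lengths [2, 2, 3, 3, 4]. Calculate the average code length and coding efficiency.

Average length L = Σ p_i × l_i = 2.5484 bits
Entropy H = 2.2143 bits
Efficiency η = H/L × 100% = 86.89%


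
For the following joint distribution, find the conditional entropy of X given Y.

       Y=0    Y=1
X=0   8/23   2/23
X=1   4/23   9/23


H(X|Y) = Σ_y p(y) H(X|Y=y)
  p(Y=0) = 12/23, H(X|Y=0) = 0.9183
  p(Y=1) = 11/23, H(X|Y=1) = 0.6840
H(X|Y) = 0.5217×0.9183 + 0.4783×0.6840 = 0.8063 bits


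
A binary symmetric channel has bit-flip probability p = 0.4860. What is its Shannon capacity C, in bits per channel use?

For BSC with error probability p:
C = 1 - H(p) where H(p) is binary entropy
H(0.4860) = -0.4860 × log₂(0.4860) - 0.5140 × log₂(0.5140)
H(p) = 0.9994
C = 1 - 0.9994 = 0.0006 bits/use


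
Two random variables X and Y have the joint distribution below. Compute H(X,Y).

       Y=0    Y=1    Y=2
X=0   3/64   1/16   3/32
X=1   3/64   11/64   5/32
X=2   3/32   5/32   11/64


H(X,Y) = -Σ p(x,y) log₂ p(x,y)
  p(0,0)=3/64: -0.0469 × log₂(0.0469) = 0.2070
  p(0,1)=1/16: -0.0625 × log₂(0.0625) = 0.2500
  p(0,2)=3/32: -0.0938 × log₂(0.0938) = 0.3202
  p(1,0)=3/64: -0.0469 × log₂(0.0469) = 0.2070
  p(1,1)=11/64: -0.1719 × log₂(0.1719) = 0.4367
  p(1,2)=5/32: -0.1562 × log₂(0.1562) = 0.4184
  p(2,0)=3/32: -0.0938 × log₂(0.0938) = 0.3202
  p(2,1)=5/32: -0.1562 × log₂(0.1562) = 0.4184
  p(2,2)=11/64: -0.1719 × log₂(0.1719) = 0.4367
H(X,Y) = 3.0144 bits


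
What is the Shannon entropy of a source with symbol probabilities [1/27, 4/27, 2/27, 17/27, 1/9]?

H(X) = -Σ p(x) log₂ p(x)
  -1/27 × log₂(1/27) = 0.1761
  -4/27 × log₂(4/27) = 0.4081
  -2/27 × log₂(2/27) = 0.2781
  -17/27 × log₂(17/27) = 0.4202
  -1/9 × log₂(1/9) = 0.3522
H(X) = 1.6348 bits


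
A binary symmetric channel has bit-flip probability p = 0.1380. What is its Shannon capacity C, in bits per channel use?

For BSC with error probability p:
C = 1 - H(p) where H(p) is binary entropy
H(0.1380) = -0.1380 × log₂(0.1380) - 0.8620 × log₂(0.8620)
H(p) = 0.5790
C = 1 - 0.5790 = 0.4210 bits/use


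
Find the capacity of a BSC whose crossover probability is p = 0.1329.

For BSC with error probability p:
C = 1 - H(p) where H(p) is binary entropy
H(0.1329) = -0.1329 × log₂(0.1329) - 0.8671 × log₂(0.8671)
H(p) = 0.5653
C = 1 - 0.5653 = 0.4347 bits/use


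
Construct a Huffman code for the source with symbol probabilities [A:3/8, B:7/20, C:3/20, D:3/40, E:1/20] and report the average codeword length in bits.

Huffman tree construction:
Combine smallest probabilities repeatedly
Resulting codes:
  A: 0 (length 1)
  B: 11 (length 2)
  C: 101 (length 3)
  D: 1001 (length 4)
  E: 1000 (length 4)
Average length = Σ p(s) × length(s) = 2.0250 bits


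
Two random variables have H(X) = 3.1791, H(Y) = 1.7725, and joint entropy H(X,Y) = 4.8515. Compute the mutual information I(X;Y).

I(X;Y) = H(X) + H(Y) - H(X,Y)
I(X;Y) = 3.1791 + 1.7725 - 4.8515 = 0.1001 bits


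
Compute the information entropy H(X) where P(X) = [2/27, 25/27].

H(X) = -Σ p(x) log₂ p(x)
  -2/27 × log₂(2/27) = 0.2781
  -25/27 × log₂(25/27) = 0.1028
H(X) = 0.3809 bits


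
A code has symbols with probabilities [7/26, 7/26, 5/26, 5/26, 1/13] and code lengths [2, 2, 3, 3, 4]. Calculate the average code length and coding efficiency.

Average length L = Σ p_i × l_i = 2.5385 bits
Entropy H = 2.2188 bits
Efficiency η = H/L × 100% = 87.41%


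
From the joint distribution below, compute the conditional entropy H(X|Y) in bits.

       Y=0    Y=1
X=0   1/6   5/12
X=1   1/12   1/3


H(X|Y) = Σ_y p(y) H(X|Y=y)
  p(Y=0) = 1/4, H(X|Y=0) = 0.9183
  p(Y=1) = 3/4, H(X|Y=1) = 0.9911
H(X|Y) = 0.2500×0.9183 + 0.7500×0.9911 = 0.9729 bits


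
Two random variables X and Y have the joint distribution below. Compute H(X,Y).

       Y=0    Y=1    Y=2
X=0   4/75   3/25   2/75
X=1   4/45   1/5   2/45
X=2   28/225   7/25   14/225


H(X,Y) = -Σ p(x,y) log₂ p(x,y)
  p(0,0)=4/75: -0.0533 × log₂(0.0533) = 0.2255
  p(0,1)=3/25: -0.1200 × log₂(0.1200) = 0.3671
  p(0,2)=2/75: -0.0267 × log₂(0.0267) = 0.1394
  p(1,0)=4/45: -0.0889 × log₂(0.0889) = 0.3104
  p(1,1)=1/5: -0.2000 × log₂(0.2000) = 0.4644
  p(1,2)=2/45: -0.0444 × log₂(0.0444) = 0.1996
  p(2,0)=28/225: -0.1244 × log₂(0.1244) = 0.3741
  p(2,1)=7/25: -0.2800 × log₂(0.2800) = 0.5142
  p(2,2)=14/225: -0.0622 × log₂(0.0622) = 0.2493
H(X,Y) = 2.8441 bits


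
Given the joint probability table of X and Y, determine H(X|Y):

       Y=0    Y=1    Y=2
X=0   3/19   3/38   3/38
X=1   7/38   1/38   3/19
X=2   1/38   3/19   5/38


H(X|Y) = Σ_y p(y) H(X|Y=y)
  p(Y=0) = 7/19, H(X|Y=0) = 1.2958
  p(Y=1) = 5/19, H(X|Y=1) = 1.2955
  p(Y=2) = 7/19, H(X|Y=2) = 1.5306
H(X|Y) = 0.3684×1.2958 + 0.2632×1.2955 + 0.3684×1.5306 = 1.3822 bits


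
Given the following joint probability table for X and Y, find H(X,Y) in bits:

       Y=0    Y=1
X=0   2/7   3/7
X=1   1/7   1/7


H(X,Y) = -Σ p(x,y) log₂ p(x,y)
  p(0,0)=2/7: -0.2857 × log₂(0.2857) = 0.5164
  p(0,1)=3/7: -0.4286 × log₂(0.4286) = 0.5239
  p(1,0)=1/7: -0.1429 × log₂(0.1429) = 0.4011
  p(1,1)=1/7: -0.1429 × log₂(0.1429) = 0.4011
H(X,Y) = 1.8424 bits


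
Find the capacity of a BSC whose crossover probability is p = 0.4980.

For BSC with error probability p:
C = 1 - H(p) where H(p) is binary entropy
H(0.4980) = -0.4980 × log₂(0.4980) - 0.5020 × log₂(0.5020)
H(p) = 1.0000
C = 1 - 1.0000 = 0.0000 bits/use


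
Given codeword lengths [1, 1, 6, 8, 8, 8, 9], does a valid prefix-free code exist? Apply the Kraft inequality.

Kraft inequality: Σ 2^(-l_i) ≤ 1 for prefix-free code
Calculating: 2^(-1) + 2^(-1) + 2^(-6) + 2^(-8) + 2^(-8) + 2^(-8) + 2^(-9)
= 0.5 + 0.5 + 0.015625 + 0.00390625 + 0.00390625 + 0.00390625 + 0.001953125
= 1.0293
Since 1.0293 > 1, prefix-free code does not exist


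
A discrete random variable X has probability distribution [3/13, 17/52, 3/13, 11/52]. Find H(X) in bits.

H(X) = -Σ p(x) log₂ p(x)
  -3/13 × log₂(3/13) = 0.4882
  -17/52 × log₂(17/52) = 0.5273
  -3/13 × log₂(3/13) = 0.4882
  -11/52 × log₂(11/52) = 0.4741
H(X) = 1.9778 bits


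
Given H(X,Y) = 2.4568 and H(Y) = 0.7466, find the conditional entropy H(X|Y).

Chain rule: H(X,Y) = H(X|Y) + H(Y)
H(X|Y) = H(X,Y) - H(Y) = 2.4568 - 0.7466 = 1.7102 bits


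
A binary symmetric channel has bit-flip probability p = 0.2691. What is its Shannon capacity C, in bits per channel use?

For BSC with error probability p:
C = 1 - H(p) where H(p) is binary entropy
H(0.2691) = -0.2691 × log₂(0.2691) - 0.7309 × log₂(0.7309)
H(p) = 0.8402
C = 1 - 0.8402 = 0.1598 bits/use


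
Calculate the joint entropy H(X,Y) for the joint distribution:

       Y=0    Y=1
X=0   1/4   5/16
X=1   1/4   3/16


H(X,Y) = -Σ p(x,y) log₂ p(x,y)
  p(0,0)=1/4: -0.2500 × log₂(0.2500) = 0.5000
  p(0,1)=5/16: -0.3125 × log₂(0.3125) = 0.5244
  p(1,0)=1/4: -0.2500 × log₂(0.2500) = 0.5000
  p(1,1)=3/16: -0.1875 × log₂(0.1875) = 0.4528
H(X,Y) = 1.9772 bits


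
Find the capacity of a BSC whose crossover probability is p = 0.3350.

For BSC with error probability p:
C = 1 - H(p) where H(p) is binary entropy
H(0.3350) = -0.3350 × log₂(0.3350) - 0.6650 × log₂(0.6650)
H(p) = 0.9200
C = 1 - 0.9200 = 0.0800 bits/use


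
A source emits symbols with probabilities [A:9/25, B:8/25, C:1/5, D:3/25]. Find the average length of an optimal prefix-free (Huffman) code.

Huffman tree construction:
Combine smallest probabilities repeatedly
Resulting codes:
  A: 0 (length 1)
  B: 10 (length 2)
  C: 111 (length 3)
  D: 110 (length 3)
Average length = Σ p(s) × length(s) = 1.9600 bits


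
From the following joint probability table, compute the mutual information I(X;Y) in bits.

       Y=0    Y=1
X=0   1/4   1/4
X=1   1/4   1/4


H(X) = 1.0000, H(Y) = 1.0000, H(X,Y) = 2.0000
I(X;Y) = H(X) + H(Y) - H(X,Y) = 0.0000 bits


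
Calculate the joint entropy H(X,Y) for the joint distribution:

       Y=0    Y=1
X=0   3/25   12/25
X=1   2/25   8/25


H(X,Y) = -Σ p(x,y) log₂ p(x,y)
  p(0,0)=3/25: -0.1200 × log₂(0.1200) = 0.3671
  p(0,1)=12/25: -0.4800 × log₂(0.4800) = 0.5083
  p(1,0)=2/25: -0.0800 × log₂(0.0800) = 0.2915
  p(1,1)=8/25: -0.3200 × log₂(0.3200) = 0.5260
H(X,Y) = 1.6929 bits


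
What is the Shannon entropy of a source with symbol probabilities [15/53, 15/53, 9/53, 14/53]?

H(X) = -Σ p(x) log₂ p(x)
  -15/53 × log₂(15/53) = 0.5154
  -15/53 × log₂(15/53) = 0.5154
  -9/53 × log₂(9/53) = 0.4344
  -14/53 × log₂(14/53) = 0.5073
H(X) = 1.9725 bits


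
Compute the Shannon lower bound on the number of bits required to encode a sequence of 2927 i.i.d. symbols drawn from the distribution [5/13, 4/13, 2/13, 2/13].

Entropy H = 1.8843 bits/symbol
Minimum bits = H × n = 1.8843 × 2927
= 5515.39 bits


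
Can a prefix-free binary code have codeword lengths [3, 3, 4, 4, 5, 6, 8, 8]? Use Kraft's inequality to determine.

Kraft inequality: Σ 2^(-l_i) ≤ 1 for prefix-free code
Calculating: 2^(-3) + 2^(-3) + 2^(-4) + 2^(-4) + 2^(-5) + 2^(-6) + 2^(-8) + 2^(-8)
= 0.125 + 0.125 + 0.0625 + 0.0625 + 0.03125 + 0.015625 + 0.00390625 + 0.00390625
= 0.4297
Since 0.4297 ≤ 1, prefix-free code exists


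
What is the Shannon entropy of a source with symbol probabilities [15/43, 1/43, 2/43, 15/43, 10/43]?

H(X) = -Σ p(x) log₂ p(x)
  -15/43 × log₂(15/43) = 0.5300
  -1/43 × log₂(1/43) = 0.1262
  -2/43 × log₂(2/43) = 0.2059
  -15/43 × log₂(15/43) = 0.5300
  -10/43 × log₂(10/43) = 0.4894
H(X) = 1.8815 bits


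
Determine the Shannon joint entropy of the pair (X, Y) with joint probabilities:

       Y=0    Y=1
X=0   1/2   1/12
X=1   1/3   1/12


H(X,Y) = -Σ p(x,y) log₂ p(x,y)
  p(0,0)=1/2: -0.5000 × log₂(0.5000) = 0.5000
  p(0,1)=1/12: -0.0833 × log₂(0.0833) = 0.2987
  p(1,0)=1/3: -0.3333 × log₂(0.3333) = 0.5283
  p(1,1)=1/12: -0.0833 × log₂(0.0833) = 0.2987
H(X,Y) = 1.6258 bits


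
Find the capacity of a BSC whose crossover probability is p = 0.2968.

For BSC with error probability p:
C = 1 - H(p) where H(p) is binary entropy
H(0.2968) = -0.2968 × log₂(0.2968) - 0.7032 × log₂(0.7032)
H(p) = 0.8773
C = 1 - 0.8773 = 0.1227 bits/use


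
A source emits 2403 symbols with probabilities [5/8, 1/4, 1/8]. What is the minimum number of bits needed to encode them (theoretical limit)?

Entropy H = 1.2988 bits/symbol
Minimum bits = H × n = 1.2988 × 2403
= 3121.00 bits


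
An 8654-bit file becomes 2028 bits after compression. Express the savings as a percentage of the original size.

Space savings = (1 - Compressed/Original) × 100%
= (1 - 2028/8654) × 100%
= 76.57%


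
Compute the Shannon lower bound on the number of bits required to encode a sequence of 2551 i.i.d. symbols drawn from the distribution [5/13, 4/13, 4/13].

Entropy H = 1.5766 bits/symbol
Minimum bits = H × n = 1.5766 × 2551
= 4021.96 bits


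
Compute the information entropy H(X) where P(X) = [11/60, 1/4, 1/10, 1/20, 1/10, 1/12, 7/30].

H(X) = -Σ p(x) log₂ p(x)
  -11/60 × log₂(11/60) = 0.4487
  -1/4 × log₂(1/4) = 0.5000
  -1/10 × log₂(1/10) = 0.3322
  -1/20 × log₂(1/20) = 0.2161
  -1/10 × log₂(1/10) = 0.3322
  -1/12 × log₂(1/12) = 0.2987
  -7/30 × log₂(7/30) = 0.4899
H(X) = 2.6178 bits


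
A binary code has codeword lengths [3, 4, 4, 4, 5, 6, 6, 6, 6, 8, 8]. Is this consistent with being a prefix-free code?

Kraft inequality: Σ 2^(-l_i) ≤ 1 for prefix-free code
Calculating: 2^(-3) + 2^(-4) + 2^(-4) + 2^(-4) + 2^(-5) + 2^(-6) + 2^(-6) + 2^(-6) + 2^(-6) + 2^(-8) + 2^(-8)
= 0.125 + 0.0625 + 0.0625 + 0.0625 + 0.03125 + 0.015625 + 0.015625 + 0.015625 + 0.015625 + 0.00390625 + 0.00390625
= 0.4141
Since 0.4141 ≤ 1, prefix-free code exists


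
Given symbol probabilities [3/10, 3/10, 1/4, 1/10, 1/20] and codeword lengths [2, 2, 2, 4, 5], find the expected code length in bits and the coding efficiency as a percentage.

Average length L = Σ p_i × l_i = 2.3500 bits
Entropy H = 2.0905 bits
Efficiency η = H/L × 100% = 88.96%


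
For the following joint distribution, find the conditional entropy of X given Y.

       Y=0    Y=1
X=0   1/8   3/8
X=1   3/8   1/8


H(X|Y) = Σ_y p(y) H(X|Y=y)
  p(Y=0) = 1/2, H(X|Y=0) = 0.8113
  p(Y=1) = 1/2, H(X|Y=1) = 0.8113
H(X|Y) = 0.5000×0.8113 + 0.5000×0.8113 = 0.8113 bits


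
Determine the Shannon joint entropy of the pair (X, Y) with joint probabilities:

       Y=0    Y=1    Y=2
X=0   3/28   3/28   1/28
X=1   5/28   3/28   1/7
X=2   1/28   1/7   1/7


H(X,Y) = -Σ p(x,y) log₂ p(x,y)
  p(0,0)=3/28: -0.1071 × log₂(0.1071) = 0.3453
  p(0,1)=3/28: -0.1071 × log₂(0.1071) = 0.3453
  p(0,2)=1/28: -0.0357 × log₂(0.0357) = 0.1717
  p(1,0)=5/28: -0.1786 × log₂(0.1786) = 0.4438
  p(1,1)=3/28: -0.1071 × log₂(0.1071) = 0.3453
  p(1,2)=1/7: -0.1429 × log₂(0.1429) = 0.4011
  p(2,0)=1/28: -0.0357 × log₂(0.0357) = 0.1717
  p(2,1)=1/7: -0.1429 × log₂(0.1429) = 0.4011
  p(2,2)=1/7: -0.1429 × log₂(0.1429) = 0.4011
H(X,Y) = 3.0261 bits


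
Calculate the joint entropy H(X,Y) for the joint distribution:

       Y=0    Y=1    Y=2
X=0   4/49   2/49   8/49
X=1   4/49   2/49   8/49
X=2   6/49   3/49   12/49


H(X,Y) = -Σ p(x,y) log₂ p(x,y)
  p(0,0)=4/49: -0.0816 × log₂(0.0816) = 0.2951
  p(0,1)=2/49: -0.0408 × log₂(0.0408) = 0.1884
  p(0,2)=8/49: -0.1633 × log₂(0.1633) = 0.4269
  p(1,0)=4/49: -0.0816 × log₂(0.0816) = 0.2951
  p(1,1)=2/49: -0.0408 × log₂(0.0408) = 0.1884
  p(1,2)=8/49: -0.1633 × log₂(0.1633) = 0.4269
  p(2,0)=6/49: -0.1224 × log₂(0.1224) = 0.3710
  p(2,1)=3/49: -0.0612 × log₂(0.0612) = 0.2467
  p(2,2)=12/49: -0.2449 × log₂(0.2449) = 0.4971
H(X,Y) = 2.9354 bits


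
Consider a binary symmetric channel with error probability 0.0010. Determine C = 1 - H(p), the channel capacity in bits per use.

For BSC with error probability p:
C = 1 - H(p) where H(p) is binary entropy
H(0.0010) = -0.0010 × log₂(0.0010) - 0.9990 × log₂(0.9990)
H(p) = 0.0114
C = 1 - 0.0114 = 0.9886 bits/use


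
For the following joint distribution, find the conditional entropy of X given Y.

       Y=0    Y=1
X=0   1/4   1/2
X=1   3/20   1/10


H(X|Y) = Σ_y p(y) H(X|Y=y)
  p(Y=0) = 2/5, H(X|Y=0) = 0.9544
  p(Y=1) = 3/5, H(X|Y=1) = 0.6500
H(X|Y) = 0.4000×0.9544 + 0.6000×0.6500 = 0.7718 bits


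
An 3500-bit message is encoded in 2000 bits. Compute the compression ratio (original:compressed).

Compression ratio = Original / Compressed
= 3500 / 2000 = 1.75:1


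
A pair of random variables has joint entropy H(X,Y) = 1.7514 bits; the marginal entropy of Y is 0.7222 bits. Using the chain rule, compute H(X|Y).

Chain rule: H(X,Y) = H(X|Y) + H(Y)
H(X|Y) = H(X,Y) - H(Y) = 1.7514 - 0.7222 = 1.0292 bits


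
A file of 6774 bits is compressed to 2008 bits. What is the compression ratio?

Compression ratio = Original / Compressed
= 6774 / 2008 = 3.37:1


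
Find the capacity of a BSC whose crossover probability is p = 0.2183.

For BSC with error probability p:
C = 1 - H(p) where H(p) is binary entropy
H(0.2183) = -0.2183 × log₂(0.2183) - 0.7817 × log₂(0.7817)
H(p) = 0.7571
C = 1 - 0.7571 = 0.2429 bits/use


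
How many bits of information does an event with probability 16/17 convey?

Information content I(x) = -log₂(p(x))
I = -log₂(16/17) = -log₂(0.9412)
I = 0.0875 bits


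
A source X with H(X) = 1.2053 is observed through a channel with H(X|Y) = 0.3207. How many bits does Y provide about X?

I(X;Y) = H(X) - H(X|Y)
I(X;Y) = 1.2053 - 0.3207 = 0.8846 bits


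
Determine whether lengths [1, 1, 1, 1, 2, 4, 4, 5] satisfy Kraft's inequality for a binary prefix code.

Kraft inequality: Σ 2^(-l_i) ≤ 1 for prefix-free code
Calculating: 2^(-1) + 2^(-1) + 2^(-1) + 2^(-1) + 2^(-2) + 2^(-4) + 2^(-4) + 2^(-5)
= 0.5 + 0.5 + 0.5 + 0.5 + 0.25 + 0.0625 + 0.0625 + 0.03125
= 2.4062
Since 2.4062 > 1, prefix-free code does not exist


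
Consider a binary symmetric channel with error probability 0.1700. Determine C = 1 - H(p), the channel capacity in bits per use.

For BSC with error probability p:
C = 1 - H(p) where H(p) is binary entropy
H(0.1700) = -0.1700 × log₂(0.1700) - 0.8300 × log₂(0.8300)
H(p) = 0.6577
C = 1 - 0.6577 = 0.3423 bits/use


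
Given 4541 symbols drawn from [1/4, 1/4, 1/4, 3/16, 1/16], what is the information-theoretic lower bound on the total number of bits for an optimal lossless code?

Entropy H = 2.2028 bits/symbol
Minimum bits = H × n = 2.2028 × 4541
= 10003.00 bits


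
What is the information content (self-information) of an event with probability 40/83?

Information content I(x) = -log₂(p(x))
I = -log₂(40/83) = -log₂(0.4819)
I = 1.0531 bits


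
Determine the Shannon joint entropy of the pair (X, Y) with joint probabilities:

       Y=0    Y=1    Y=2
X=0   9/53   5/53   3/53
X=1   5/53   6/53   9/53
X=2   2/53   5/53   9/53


H(X,Y) = -Σ p(x,y) log₂ p(x,y)
  p(0,0)=9/53: -0.1698 × log₂(0.1698) = 0.4344
  p(0,1)=5/53: -0.0943 × log₂(0.0943) = 0.3213
  p(0,2)=3/53: -0.0566 × log₂(0.0566) = 0.2345
  p(1,0)=5/53: -0.0943 × log₂(0.0943) = 0.3213
  p(1,1)=6/53: -0.1132 × log₂(0.1132) = 0.3558
  p(1,2)=9/53: -0.1698 × log₂(0.1698) = 0.4344
  p(2,0)=2/53: -0.0377 × log₂(0.0377) = 0.1784
  p(2,1)=5/53: -0.0943 × log₂(0.0943) = 0.3213
  p(2,2)=9/53: -0.1698 × log₂(0.1698) = 0.4344
H(X,Y) = 3.0358 bits


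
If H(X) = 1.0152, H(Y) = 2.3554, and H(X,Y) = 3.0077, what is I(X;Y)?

I(X;Y) = H(X) + H(Y) - H(X,Y)
I(X;Y) = 1.0152 + 2.3554 - 3.0077 = 0.3629 bits


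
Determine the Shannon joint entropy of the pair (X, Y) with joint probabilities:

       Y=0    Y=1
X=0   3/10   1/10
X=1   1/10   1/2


H(X,Y) = -Σ p(x,y) log₂ p(x,y)
  p(0,0)=3/10: -0.3000 × log₂(0.3000) = 0.5211
  p(0,1)=1/10: -0.1000 × log₂(0.1000) = 0.3322
  p(1,0)=1/10: -0.1000 × log₂(0.1000) = 0.3322
  p(1,1)=1/2: -0.5000 × log₂(0.5000) = 0.5000
H(X,Y) = 1.6855 bits


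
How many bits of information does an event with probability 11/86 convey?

Information content I(x) = -log₂(p(x))
I = -log₂(11/86) = -log₂(0.1279)
I = 2.9668 bits


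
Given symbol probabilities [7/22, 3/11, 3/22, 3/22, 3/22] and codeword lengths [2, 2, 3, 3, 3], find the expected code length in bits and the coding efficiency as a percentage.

Average length L = Σ p_i × l_i = 2.4091 bits
Entropy H = 2.2128 bits
Efficiency η = H/L × 100% = 91.85%


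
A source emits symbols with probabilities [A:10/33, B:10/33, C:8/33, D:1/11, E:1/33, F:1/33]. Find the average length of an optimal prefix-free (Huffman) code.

Huffman tree construction:
Combine smallest probabilities repeatedly
Resulting codes:
  A: 10 (length 2)
  B: 11 (length 2)
  C: 01 (length 2)
  D: 001 (length 3)
  E: 0000 (length 4)
  F: 0001 (length 4)
Average length = Σ p(s) × length(s) = 2.2121 bits


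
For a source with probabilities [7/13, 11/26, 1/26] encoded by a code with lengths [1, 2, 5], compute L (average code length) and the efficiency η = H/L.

Average length L = Σ p_i × l_i = 1.5769 bits
Entropy H = 1.1867 bits
Efficiency η = H/L × 100% = 75.26%


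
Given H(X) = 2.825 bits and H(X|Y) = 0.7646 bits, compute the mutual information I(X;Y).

I(X;Y) = H(X) - H(X|Y)
I(X;Y) = 2.825 - 0.7646 = 2.0604 bits


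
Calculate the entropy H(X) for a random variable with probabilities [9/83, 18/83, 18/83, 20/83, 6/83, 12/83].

H(X) = -Σ p(x) log₂ p(x)
  -9/83 × log₂(9/83) = 0.3475
  -18/83 × log₂(18/83) = 0.4782
  -18/83 × log₂(18/83) = 0.4782
  -20/83 × log₂(20/83) = 0.4947
  -6/83 × log₂(6/83) = 0.2740
  -12/83 × log₂(12/83) = 0.4034
H(X) = 2.4761 bits


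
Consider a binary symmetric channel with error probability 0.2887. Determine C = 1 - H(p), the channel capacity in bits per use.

For BSC with error probability p:
C = 1 - H(p) where H(p) is binary entropy
H(0.2887) = -0.2887 × log₂(0.2887) - 0.7113 × log₂(0.7113)
H(p) = 0.8670
C = 1 - 0.8670 = 0.1330 bits/use


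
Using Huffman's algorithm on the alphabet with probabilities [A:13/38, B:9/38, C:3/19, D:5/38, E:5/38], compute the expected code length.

Huffman tree construction:
Combine smallest probabilities repeatedly
Resulting codes:
  A: 11 (length 2)
  B: 01 (length 2)
  C: 00 (length 2)
  D: 100 (length 3)
  E: 101 (length 3)
Average length = Σ p(s) × length(s) = 2.2632 bits


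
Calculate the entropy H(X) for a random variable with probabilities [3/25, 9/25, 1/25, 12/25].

H(X) = -Σ p(x) log₂ p(x)
  -3/25 × log₂(3/25) = 0.3671
  -9/25 × log₂(9/25) = 0.5306
  -1/25 × log₂(1/25) = 0.1858
  -12/25 × log₂(12/25) = 0.5083
H(X) = 1.5917 bits


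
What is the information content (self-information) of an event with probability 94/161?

Information content I(x) = -log₂(p(x))
I = -log₂(94/161) = -log₂(0.5839)
I = 0.7763 bits


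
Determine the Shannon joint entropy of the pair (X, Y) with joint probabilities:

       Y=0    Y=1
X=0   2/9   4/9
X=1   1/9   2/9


H(X,Y) = -Σ p(x,y) log₂ p(x,y)
  p(0,0)=2/9: -0.2222 × log₂(0.2222) = 0.4822
  p(0,1)=4/9: -0.4444 × log₂(0.4444) = 0.5200
  p(1,0)=1/9: -0.1111 × log₂(0.1111) = 0.3522
  p(1,1)=2/9: -0.2222 × log₂(0.2222) = 0.4822
H(X,Y) = 1.8366 bits


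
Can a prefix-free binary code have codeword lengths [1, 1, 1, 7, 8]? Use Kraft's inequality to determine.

Kraft inequality: Σ 2^(-l_i) ≤ 1 for prefix-free code
Calculating: 2^(-1) + 2^(-1) + 2^(-1) + 2^(-7) + 2^(-8)
= 0.5 + 0.5 + 0.5 + 0.0078125 + 0.00390625
= 1.5117
Since 1.5117 > 1, prefix-free code does not exist


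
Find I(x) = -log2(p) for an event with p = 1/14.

Information content I(x) = -log₂(p(x))
I = -log₂(1/14) = -log₂(0.0714)
I = 3.8074 bits


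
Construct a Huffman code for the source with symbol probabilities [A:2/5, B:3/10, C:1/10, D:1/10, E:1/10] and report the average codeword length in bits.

Huffman tree construction:
Combine smallest probabilities repeatedly
Resulting codes:
  A: 0 (length 1)
  B: 10 (length 2)
  C: 1110 (length 4)
  D: 1111 (length 4)
  E: 110 (length 3)
Average length = Σ p(s) × length(s) = 2.1000 bits


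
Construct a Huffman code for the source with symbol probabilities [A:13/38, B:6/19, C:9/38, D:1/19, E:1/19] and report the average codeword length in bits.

Huffman tree construction:
Combine smallest probabilities repeatedly
Resulting codes:
  A: 11 (length 2)
  B: 10 (length 2)
  C: 01 (length 2)
  D: 000 (length 3)
  E: 001 (length 3)
Average length = Σ p(s) × length(s) = 2.1053 bits


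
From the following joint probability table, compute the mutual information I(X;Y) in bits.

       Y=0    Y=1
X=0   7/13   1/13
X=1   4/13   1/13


H(X) = 0.9612, H(Y) = 0.6194, H(X,Y) = 1.5734
I(X;Y) = H(X) + H(Y) - H(X,Y) = 0.0072 bits


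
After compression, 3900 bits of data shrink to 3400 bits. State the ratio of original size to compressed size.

Compression ratio = Original / Compressed
= 3900 / 3400 = 1.15:1
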